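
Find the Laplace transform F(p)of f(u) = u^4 24/p^5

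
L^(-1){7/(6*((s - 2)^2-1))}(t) 7*exp(2*t)*sinh(t)/6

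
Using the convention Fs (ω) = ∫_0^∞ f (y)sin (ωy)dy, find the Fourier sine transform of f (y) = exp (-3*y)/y atan (ω/3)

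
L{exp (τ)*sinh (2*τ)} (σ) 2/ ( (σ - 1)^2-4)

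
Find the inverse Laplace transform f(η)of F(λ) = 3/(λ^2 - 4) 3 * sinh(2 * η)/2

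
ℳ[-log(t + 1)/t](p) pi*csc(pi*p)/(p - 1)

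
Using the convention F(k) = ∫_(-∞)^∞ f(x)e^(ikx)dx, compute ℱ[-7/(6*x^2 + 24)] -7*pi*exp(-2*Abs(k))/12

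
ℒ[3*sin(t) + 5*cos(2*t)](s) 3/(s^2 + 1) + 5*s/(s^2 + 4)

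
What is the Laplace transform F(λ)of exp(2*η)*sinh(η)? 1/((λ - 2)^2 - 1)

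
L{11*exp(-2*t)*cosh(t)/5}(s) 11*(s+2)/(5*((s+2)^2 - 1))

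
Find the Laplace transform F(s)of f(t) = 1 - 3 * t 1/s - 3/s^2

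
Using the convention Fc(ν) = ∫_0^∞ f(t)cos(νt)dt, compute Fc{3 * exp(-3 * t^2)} sqrt(3) * sqrt(pi) * exp(-ν^2/12)/2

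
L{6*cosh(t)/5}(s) 6*s/(5*(s^2 - 1))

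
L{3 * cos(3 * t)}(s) 3 * s/(s^2 + 9)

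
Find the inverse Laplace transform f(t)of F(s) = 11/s 11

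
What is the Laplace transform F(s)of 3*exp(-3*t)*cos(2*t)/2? 3*(s + 3)/(2*((s + 3)^2 + 4))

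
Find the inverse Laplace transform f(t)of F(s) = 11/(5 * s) 11/5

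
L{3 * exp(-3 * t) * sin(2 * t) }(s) 6/((s+3) ^2+4) 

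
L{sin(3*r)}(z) 3/(z^2 + 9)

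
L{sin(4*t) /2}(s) 2/(s^2+16) 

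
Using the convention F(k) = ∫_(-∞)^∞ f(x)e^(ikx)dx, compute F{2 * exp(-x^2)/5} 2 * sqrt(pi) * exp(-k^2/4)/5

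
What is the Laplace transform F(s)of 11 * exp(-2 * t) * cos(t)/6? 11 * (s+2)/(6 * ((s+2)^2+1))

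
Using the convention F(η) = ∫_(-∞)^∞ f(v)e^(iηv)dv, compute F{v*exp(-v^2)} I*sqrt(pi)*η*exp(-η^2/4)/2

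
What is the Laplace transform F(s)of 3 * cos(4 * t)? 3 * s/(s^2 + 16)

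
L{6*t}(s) 6/s^2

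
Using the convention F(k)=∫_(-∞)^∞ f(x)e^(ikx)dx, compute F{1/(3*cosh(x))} pi/(3*cosh(pi*k/2))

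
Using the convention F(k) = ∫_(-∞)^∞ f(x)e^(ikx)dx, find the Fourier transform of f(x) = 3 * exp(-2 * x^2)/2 3 * sqrt(2) * sqrt(pi) * exp(-k^2/8)/4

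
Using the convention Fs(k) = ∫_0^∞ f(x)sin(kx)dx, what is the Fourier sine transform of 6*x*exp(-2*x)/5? 24*k/(5*(k^2 + 4)^2)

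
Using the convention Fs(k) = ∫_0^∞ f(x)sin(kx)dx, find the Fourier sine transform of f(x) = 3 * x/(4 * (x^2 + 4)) 3 * pi * exp(-2 * k)/8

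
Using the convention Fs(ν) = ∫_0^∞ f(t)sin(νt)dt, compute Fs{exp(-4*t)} ν/(ν^2 + 16)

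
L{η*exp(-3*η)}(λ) (λ + 3)^(-2)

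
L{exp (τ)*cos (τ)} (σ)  (σ - 1)/ ( (σ - 1)^2 + 1)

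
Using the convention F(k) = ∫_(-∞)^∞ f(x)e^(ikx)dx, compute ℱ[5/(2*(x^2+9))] 5*pi*exp(-3*Abs(k))/6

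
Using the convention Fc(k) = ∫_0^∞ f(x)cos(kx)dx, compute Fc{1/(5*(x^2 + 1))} pi*exp(-k)/10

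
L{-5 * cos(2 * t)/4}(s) -5 * s/(4 * s^2 + 16)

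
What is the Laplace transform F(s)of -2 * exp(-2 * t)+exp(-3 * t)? 1/(s+3) - 2/(s+2)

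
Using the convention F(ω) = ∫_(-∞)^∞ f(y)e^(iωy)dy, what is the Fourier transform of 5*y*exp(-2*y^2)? 5*sqrt(2)*I*sqrt(pi)*ω*exp(-ω^2/8)/8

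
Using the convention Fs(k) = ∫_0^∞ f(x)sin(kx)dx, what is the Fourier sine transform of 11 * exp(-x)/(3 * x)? 11 * atan(k)/3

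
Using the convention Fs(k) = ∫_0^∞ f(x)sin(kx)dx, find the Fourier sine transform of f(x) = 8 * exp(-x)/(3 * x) 8 * atan(k)/3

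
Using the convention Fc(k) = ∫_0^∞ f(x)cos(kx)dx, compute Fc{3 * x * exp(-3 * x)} 3 * (9 - k^2)/(k^2 + 9)^2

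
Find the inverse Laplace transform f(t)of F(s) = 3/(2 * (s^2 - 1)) 3 * sinh(t)/2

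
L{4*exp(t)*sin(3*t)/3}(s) 4/((s - 1)^2 + 9)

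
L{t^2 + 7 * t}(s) 7/s^2 + 2/s^3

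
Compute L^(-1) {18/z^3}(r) 9*r^2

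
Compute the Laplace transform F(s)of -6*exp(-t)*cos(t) 6*(-s - 1)/((s + 1)^2 + 1)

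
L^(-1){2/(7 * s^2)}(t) 2 * t/7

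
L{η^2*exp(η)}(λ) 2/(λ - 1)^3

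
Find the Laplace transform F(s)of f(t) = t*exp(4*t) (s - 4)^(-2)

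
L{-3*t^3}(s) -18/s^4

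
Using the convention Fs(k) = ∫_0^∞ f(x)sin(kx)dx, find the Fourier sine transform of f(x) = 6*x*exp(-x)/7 12*k/(7*(k^2 + 1)^2)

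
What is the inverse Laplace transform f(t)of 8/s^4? 4*t^3/3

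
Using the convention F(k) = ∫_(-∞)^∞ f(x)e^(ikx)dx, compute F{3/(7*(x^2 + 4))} 3*pi*exp(-2*Abs(k))/14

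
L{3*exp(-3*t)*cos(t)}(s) 3*(s + 3)/((s + 3)^2 + 1)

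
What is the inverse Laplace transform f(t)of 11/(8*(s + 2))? 11*exp(-2*t)/8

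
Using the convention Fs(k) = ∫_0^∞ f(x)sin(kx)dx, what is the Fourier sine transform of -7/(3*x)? -7*pi/6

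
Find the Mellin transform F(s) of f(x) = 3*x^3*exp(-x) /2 3*gamma(s + 3) /2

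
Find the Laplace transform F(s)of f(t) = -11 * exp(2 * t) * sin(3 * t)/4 -33/(4 * (s - 2)^2 + 36)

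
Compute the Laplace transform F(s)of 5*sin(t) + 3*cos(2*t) 3*s/(s^2 + 4) + 5/(s^2 + 1)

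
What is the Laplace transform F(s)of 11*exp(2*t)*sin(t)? 11/((s - 2)^2 + 1)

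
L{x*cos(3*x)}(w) (w^2 - 9)/(w^2+9)^2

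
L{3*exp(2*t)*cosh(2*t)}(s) 3*(s - 2)/(s*(s - 4))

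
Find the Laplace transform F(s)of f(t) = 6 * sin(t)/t 6 * atan(1/s)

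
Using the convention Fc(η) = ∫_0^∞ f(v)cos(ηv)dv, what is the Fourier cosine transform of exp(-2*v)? 2/(η^2 + 4)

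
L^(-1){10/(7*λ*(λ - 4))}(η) 5*exp(2*η)*sinh(2*η)/7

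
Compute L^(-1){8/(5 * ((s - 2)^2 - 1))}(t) 8 * exp(2 * t) * sinh(t)/5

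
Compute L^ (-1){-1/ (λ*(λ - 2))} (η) -exp (η)*sinh (η)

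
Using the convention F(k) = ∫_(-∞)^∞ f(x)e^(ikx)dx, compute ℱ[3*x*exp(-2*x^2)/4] 3*sqrt(2)*I*sqrt(pi)*k*exp(-k^2/8)/32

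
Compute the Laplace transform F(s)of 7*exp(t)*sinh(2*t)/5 14/(5*((s - 1)^2 - 4))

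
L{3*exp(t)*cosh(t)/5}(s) 3*(s - 1)/(5*s*(s - 2))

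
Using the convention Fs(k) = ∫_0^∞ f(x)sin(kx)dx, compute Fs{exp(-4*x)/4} k/(4*(k^2+16))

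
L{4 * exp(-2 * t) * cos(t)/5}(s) 4 * (s + 2)/(5 * ((s + 2)^2 + 1))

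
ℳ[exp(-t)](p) gamma(p)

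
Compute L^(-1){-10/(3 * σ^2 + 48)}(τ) -5 * sin(4 * τ)/6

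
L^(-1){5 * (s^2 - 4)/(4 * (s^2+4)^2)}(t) 5 * t * cos(2 * t)/4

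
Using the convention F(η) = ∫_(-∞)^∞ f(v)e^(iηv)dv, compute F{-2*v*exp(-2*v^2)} -sqrt(2)*I*sqrt(pi)*η*exp(-η^2/8)/4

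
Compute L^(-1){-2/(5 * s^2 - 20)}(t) -sinh(2 * t)/5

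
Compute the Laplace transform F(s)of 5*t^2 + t 10/s^3 + s^(-2)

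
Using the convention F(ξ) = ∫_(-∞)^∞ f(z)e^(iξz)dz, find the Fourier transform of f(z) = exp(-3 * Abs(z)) 6/(ξ^2 + 9)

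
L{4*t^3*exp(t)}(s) 24/(s - 1)^4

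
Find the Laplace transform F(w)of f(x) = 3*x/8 3/(8*w^2)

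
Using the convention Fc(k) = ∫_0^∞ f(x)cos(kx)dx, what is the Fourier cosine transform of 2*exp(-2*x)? 4/(k^2 + 4)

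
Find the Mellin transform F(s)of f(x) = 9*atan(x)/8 -9*pi*sec(pi*s/2)/(16*s)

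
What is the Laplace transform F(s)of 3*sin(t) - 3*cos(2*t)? 3/(s^2 + 1) - 3*s/(s^2 + 4)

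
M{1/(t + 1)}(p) pi * csc(pi * p)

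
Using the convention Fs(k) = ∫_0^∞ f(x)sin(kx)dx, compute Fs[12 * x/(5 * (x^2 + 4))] 6 * pi * exp(-2 * k)/5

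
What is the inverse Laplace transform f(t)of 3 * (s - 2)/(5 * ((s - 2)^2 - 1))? 3 * exp(2 * t) * cosh(t)/5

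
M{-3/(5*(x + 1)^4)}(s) pi*(s - 3)*(s - 2)*(s - 1)/(10*sin(pi*s))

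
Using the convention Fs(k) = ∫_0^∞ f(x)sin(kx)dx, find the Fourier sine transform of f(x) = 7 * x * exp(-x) 14 * k/(k^2 + 1)^2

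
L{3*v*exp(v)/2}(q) 3/(2*(q - 1)^2)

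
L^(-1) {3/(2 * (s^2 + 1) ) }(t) 3 * sin(t) /2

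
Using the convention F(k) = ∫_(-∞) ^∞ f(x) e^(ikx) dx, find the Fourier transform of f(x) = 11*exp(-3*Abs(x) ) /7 66/(7*(k^2+9) ) 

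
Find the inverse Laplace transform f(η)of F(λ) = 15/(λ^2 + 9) 5 * sin(3 * η)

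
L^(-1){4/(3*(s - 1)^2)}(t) 4*t*exp(t)/3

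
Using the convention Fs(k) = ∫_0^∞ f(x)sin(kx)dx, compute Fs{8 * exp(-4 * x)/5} 8 * k/(5 * (k^2+16))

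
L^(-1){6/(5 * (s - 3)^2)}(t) 6 * t * exp(3 * t)/5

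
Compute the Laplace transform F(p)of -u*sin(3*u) -6*p/(p^2 + 9)^2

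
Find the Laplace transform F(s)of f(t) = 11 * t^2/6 11/(3 * s^3)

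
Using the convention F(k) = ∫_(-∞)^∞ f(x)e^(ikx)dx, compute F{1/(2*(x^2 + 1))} pi*exp(-Abs(k))/2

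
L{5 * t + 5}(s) 5/s^2 + 5/s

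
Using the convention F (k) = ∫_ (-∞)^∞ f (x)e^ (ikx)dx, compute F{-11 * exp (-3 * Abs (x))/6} -11/ (k^2 + 9)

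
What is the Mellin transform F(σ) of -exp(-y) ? -gamma(σ) 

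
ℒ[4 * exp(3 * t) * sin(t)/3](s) 4/(3 * ((s - 3)^2 + 1))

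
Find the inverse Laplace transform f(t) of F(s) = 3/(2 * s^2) 3 * t/2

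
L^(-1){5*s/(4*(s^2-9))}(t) 5*cosh(3*t)/4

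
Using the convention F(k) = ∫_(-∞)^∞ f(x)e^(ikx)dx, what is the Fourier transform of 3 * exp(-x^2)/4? 3 * sqrt(pi) * exp(-k^2/4)/4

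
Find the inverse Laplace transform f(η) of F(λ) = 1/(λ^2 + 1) sin(η) 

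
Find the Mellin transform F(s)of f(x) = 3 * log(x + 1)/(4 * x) -3 * pi * csc(pi * s)/(4 * s - 4)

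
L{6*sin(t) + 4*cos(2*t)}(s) 6/(s^2 + 1) + 4*s/(s^2 + 4)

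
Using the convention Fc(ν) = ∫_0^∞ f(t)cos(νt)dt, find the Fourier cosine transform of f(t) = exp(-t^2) sqrt(pi)*exp(-ν^2/4)/2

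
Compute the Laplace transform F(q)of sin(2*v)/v atan(2/q)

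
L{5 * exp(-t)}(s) 5/(s+1)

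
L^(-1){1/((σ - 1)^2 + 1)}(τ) exp(τ)*sin(τ)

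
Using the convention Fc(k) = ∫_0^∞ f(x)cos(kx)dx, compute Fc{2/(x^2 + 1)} pi * exp(-k)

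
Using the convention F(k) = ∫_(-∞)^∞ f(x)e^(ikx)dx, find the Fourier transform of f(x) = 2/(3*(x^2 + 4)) pi*exp(-2*Abs(k))/3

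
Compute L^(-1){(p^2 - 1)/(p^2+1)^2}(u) u*cos(u)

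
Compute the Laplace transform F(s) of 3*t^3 18/s^4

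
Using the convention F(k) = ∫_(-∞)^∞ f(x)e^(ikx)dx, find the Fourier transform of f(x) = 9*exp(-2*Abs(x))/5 36/(5*(k^2+4))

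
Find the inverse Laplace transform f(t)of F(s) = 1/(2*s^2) t/2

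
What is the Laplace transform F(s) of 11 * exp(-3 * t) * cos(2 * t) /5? 11 * (s+3) /(5 * ((s+3) ^2+4) ) 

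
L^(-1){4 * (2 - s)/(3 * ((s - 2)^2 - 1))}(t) -4 * exp(2 * t) * cosh(t)/3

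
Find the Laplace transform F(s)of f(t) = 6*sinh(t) 6/(s^2-1)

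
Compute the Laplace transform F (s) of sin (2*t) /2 1/ (s^2 + 4) 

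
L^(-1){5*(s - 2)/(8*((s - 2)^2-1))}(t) 5*exp(2*t)*cosh(t)/8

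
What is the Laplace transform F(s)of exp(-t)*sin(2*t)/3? 2/(3*((s + 1)^2 + 4))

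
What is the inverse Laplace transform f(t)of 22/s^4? 11 * t^3/3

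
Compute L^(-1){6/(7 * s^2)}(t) 6 * t/7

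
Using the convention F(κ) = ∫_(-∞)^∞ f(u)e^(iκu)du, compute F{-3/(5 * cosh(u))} -3 * pi/(5 * cosh(pi * κ/2))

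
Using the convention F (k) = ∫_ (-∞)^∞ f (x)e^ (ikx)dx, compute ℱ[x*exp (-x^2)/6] I*sqrt (pi)*k*exp (-k^2/4)/12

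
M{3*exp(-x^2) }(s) 3*gamma(s/2) /2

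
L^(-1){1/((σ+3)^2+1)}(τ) exp(-3 * τ) * sin(τ)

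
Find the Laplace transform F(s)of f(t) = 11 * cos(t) 11 * s/(s^2 + 1)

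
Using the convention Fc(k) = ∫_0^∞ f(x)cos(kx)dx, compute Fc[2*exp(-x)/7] 2/(7*(k^2+1))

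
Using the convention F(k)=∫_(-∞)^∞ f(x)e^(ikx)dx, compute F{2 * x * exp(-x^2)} I * sqrt(pi) * k * exp(-k^2/4)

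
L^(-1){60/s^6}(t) t^5/2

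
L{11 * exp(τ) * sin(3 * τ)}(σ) 33/((σ - 1)^2 + 9)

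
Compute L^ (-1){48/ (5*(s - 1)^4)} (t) 8*t^3*exp (t)/5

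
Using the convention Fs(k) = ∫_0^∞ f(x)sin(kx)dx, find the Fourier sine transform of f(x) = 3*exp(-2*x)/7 3*k/(7*(k^2 + 4))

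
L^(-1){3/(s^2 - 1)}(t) 3*sinh(t)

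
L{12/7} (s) 12/ (7 * s)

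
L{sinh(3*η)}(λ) 3/(λ^2-9)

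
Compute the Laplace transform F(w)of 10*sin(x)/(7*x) 10*atan(1/w)/7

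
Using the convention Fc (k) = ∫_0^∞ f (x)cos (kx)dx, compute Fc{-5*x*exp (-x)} 5*(k^2 - 1)/ (k^2 + 1)^2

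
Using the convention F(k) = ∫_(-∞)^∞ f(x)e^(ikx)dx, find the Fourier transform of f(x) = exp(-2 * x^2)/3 sqrt(2) * sqrt(pi) * exp(-k^2/8)/6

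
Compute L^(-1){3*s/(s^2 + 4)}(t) 3*cos(2*t)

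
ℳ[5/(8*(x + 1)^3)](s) 5*pi*(s - 2)*(s - 1)/(16*sin(pi*s))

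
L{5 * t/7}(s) 5/(7 * s^2) 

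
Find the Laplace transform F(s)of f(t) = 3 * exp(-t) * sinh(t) 3/(s * (s + 2))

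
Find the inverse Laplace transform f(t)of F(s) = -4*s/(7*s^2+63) -4*cos(3*t)/7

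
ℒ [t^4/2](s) 12/s^5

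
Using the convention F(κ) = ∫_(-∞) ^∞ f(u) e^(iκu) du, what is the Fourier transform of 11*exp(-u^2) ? 11*sqrt(pi)*exp(-κ^2/4) 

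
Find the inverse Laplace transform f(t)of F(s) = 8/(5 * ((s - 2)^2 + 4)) 4 * exp(2 * t) * sin(2 * t)/5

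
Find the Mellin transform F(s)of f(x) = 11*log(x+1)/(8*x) -11*pi*csc(pi*s)/(8*s - 8)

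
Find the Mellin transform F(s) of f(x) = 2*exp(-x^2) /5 gamma(s/2) /5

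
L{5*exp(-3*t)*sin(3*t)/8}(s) 15/(8*((s + 3)^2 + 9))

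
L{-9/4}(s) -9/(4*s)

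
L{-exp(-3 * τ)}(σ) -1/(σ + 3)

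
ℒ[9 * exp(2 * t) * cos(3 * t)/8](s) 9 * (s - 2)/(8 * ((s - 2)^2 + 9))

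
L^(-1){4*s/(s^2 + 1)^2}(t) 2*t*sin(t)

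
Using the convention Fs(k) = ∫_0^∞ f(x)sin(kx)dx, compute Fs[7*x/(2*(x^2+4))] 7*pi*exp(-2*k)/4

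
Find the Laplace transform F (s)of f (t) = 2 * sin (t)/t 2 * atan (1/s)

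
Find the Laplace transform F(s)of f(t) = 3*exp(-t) 3/(s + 1)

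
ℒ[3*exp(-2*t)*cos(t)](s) 3*(s + 2)/((s + 2)^2 + 1)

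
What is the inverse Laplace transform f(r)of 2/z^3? r^2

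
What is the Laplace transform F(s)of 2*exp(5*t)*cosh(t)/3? 2*(s - 5)/(3*((s - 5)^2 - 1))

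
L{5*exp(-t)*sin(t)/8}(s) 5/(8*((s + 1)^2 + 1))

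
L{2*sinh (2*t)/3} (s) 4/ (3*(s^2 - 4))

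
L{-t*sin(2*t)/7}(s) -4*s/(7*(s^2 + 4)^2)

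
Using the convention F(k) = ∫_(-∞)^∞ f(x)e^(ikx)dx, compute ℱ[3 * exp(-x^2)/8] 3 * sqrt(pi) * exp(-k^2/4)/8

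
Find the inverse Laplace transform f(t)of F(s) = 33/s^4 11*t^3/2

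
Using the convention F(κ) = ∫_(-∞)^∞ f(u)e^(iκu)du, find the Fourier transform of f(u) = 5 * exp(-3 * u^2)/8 5 * sqrt(3) * sqrt(pi) * exp(-κ^2/12)/24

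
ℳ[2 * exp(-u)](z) 2 * gamma(z) 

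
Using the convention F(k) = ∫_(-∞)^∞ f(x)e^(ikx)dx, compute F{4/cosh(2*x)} 2*pi/cosh(pi*k/4)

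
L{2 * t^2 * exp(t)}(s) 4/(s - 1)^3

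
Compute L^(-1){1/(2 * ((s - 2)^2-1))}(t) exp(2 * t) * sinh(t)/2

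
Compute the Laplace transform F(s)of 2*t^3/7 12/(7*s^4)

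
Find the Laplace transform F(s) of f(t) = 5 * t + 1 5/s^2 + 1/s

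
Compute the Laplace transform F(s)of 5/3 5/(3 * s)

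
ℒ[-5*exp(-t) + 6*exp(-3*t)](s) 6/(s + 3) - 5/(s + 1)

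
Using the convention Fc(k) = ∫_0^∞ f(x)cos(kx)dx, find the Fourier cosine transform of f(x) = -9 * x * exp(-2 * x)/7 9 * (k^2 - 4)/(7 * (k^2+4)^2)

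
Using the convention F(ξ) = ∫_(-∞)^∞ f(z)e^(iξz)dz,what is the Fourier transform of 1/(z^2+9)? pi * exp(-3 * Abs(ξ))/3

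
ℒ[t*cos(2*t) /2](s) (s^2 - 4) /(2*(s^2 + 4) ^2) 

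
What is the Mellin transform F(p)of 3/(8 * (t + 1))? 3 * pi * csc(pi * p)/8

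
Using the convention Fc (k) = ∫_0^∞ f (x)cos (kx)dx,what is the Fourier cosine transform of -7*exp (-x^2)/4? -7*sqrt (pi)*exp (-k^2/4)/8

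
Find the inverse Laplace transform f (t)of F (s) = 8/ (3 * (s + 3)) 8 * exp (-3 * t)/3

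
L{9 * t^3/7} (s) 54/ (7 * s^4)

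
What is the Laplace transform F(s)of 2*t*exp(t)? 2/(s - 1)^2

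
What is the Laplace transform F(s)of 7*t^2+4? 14/s^3+4/s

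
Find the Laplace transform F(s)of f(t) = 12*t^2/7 24/(7*s^3)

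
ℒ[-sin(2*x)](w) -2/(w^2 + 4)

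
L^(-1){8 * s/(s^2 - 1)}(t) 8 * cosh(t)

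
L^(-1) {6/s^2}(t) 6 * t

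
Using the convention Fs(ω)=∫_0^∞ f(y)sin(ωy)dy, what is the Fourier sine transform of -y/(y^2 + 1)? -pi*exp(-ω)/2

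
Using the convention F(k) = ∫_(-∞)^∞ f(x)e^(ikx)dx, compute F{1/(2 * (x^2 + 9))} pi * exp(-3 * Abs(k))/6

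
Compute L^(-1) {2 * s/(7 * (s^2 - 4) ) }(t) 2 * cosh(2 * t) /7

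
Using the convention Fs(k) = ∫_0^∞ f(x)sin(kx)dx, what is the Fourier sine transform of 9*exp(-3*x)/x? 9*atan(k/3)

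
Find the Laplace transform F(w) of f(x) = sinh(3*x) 3/(w^2 - 9) 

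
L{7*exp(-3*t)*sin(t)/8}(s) 7/(8*((s+3)^2+1))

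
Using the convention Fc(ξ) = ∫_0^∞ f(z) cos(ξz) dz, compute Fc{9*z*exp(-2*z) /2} 9*(4 - ξ^2) /(2*(ξ^2 + 4) ^2) 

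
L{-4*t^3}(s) -24/s^4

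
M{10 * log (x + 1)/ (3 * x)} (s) -10 * pi * csc (pi * s)/ (3 * s - 3)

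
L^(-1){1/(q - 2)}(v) exp(2 * v)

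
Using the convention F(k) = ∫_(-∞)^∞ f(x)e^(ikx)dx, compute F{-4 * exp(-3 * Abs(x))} -24/(k^2 + 9)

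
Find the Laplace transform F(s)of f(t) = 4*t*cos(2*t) 4*(s^2 - 4)/(s^2 + 4)^2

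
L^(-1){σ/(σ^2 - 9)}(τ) cosh(3*τ)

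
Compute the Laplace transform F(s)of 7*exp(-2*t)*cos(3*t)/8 7*(s + 2)/(8*((s + 2)^2 + 9))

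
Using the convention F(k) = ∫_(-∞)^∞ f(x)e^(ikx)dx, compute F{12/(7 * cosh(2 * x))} 6 * pi/(7 * cosh(pi * k/4))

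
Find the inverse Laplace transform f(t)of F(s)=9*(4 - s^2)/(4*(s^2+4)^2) -9*t*cos(2*t)/4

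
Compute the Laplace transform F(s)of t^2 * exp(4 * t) 2/(s - 4)^3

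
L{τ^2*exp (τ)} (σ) 2/ (σ - 1)^3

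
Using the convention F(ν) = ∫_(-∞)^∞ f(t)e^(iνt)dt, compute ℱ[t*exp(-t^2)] I*sqrt(pi)*ν*exp(-ν^2/4)/2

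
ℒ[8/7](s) 8/(7*s)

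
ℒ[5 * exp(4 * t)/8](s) 5/(8 * (s - 4))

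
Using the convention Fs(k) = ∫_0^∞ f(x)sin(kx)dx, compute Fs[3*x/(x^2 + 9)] 3*pi*exp(-3*k)/2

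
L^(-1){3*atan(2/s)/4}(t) 3*sin(2*t)/(4*t)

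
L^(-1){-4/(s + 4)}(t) -4*exp(-4*t)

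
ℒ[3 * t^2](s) 6/s^3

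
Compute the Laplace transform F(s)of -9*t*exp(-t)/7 -9/(7*(s+1)^2)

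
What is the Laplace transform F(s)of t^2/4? 1/(2 * s^3)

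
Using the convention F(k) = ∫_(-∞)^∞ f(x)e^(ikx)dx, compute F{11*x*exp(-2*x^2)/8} 11*sqrt(2)*I*sqrt(pi)*k*exp(-k^2/8)/64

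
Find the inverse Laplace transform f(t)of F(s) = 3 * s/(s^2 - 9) 3 * cosh(3 * t)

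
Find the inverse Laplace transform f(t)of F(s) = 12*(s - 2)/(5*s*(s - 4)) 12*exp(2*t)*cosh(2*t)/5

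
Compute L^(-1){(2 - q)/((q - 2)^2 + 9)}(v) -exp(2 * v) * cos(3 * v)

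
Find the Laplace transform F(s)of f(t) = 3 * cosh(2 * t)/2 3 * s/(2 * (s^2 - 4))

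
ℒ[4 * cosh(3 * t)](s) 4 * s/(s^2 - 9)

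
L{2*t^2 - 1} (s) 4/s^3 - 1/s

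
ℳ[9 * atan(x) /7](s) -9 * pi * sec(pi * s/2) /(14 * s) 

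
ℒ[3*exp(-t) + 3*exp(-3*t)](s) 3/(s + 3) + 3/(s + 1)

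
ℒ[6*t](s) 6/s^2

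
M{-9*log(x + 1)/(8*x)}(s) 9*pi*csc(pi*s)/(8*(s - 1))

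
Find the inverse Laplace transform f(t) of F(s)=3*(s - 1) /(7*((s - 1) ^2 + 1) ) 3*exp(t)*cos(t) /7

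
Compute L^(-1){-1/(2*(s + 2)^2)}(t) -t*exp(-2*t)/2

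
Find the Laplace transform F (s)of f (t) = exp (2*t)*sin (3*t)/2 3/ (2*( (s - 2)^2 + 9))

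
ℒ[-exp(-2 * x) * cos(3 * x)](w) (-w - 2)/((w + 2)^2 + 9)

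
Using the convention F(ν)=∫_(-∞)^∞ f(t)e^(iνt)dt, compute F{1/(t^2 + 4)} pi*exp(-2*Abs(ν))/2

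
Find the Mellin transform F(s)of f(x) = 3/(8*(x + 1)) 3*pi*csc(pi*s)/8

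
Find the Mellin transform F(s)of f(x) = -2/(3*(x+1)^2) 2*pi*(s - 1)/(3*sin(pi*s))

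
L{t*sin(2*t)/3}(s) 4*s/(3*(s^2 + 4)^2)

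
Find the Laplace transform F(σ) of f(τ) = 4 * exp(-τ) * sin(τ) 4/((σ + 1) ^2 + 1) 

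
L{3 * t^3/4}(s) 9/(2 * s^4)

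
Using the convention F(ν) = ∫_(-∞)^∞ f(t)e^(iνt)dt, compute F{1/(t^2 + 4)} pi * exp(-2 * Abs(ν))/2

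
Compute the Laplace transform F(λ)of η λ^(-2)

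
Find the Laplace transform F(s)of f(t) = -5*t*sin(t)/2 -5*s/(s^2 + 1)^2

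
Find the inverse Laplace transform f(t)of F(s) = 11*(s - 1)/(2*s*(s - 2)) 11*exp(t)*cosh(t)/2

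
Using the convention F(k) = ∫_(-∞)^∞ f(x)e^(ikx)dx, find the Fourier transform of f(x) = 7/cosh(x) 7*pi/cosh(pi*k/2)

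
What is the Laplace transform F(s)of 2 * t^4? 48/s^5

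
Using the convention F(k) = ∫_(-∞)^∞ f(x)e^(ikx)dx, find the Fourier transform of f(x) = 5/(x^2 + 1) 5 * pi * exp(-Abs(k))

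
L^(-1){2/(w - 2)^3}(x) x^2*exp(2*x)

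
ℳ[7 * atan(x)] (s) -7 * pi * sec(pi * s/2)/(2 * s)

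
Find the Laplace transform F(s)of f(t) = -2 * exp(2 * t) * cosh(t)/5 2 * (2 - s)/(5 * ((s - 2)^2 - 1))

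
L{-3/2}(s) -3/(2*s)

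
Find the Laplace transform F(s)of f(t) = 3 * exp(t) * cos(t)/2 3 * (s - 1)/(2 * ((s - 1)^2 + 1))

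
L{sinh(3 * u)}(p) 3/(p^2 - 9)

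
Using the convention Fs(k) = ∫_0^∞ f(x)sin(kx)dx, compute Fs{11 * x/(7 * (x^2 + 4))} 11 * pi * exp(-2 * k)/14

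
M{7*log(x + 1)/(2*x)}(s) -7*pi*csc(pi*s)/(2*s - 2)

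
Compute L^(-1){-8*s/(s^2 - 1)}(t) -8*cosh(t)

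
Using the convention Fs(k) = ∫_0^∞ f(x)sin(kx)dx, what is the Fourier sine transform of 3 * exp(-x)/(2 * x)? 3 * atan(k)/2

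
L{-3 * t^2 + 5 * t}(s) 5/s^2 - 6/s^3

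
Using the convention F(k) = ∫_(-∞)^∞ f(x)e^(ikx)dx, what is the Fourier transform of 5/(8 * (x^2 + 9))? 5 * pi * exp(-3 * Abs(k))/24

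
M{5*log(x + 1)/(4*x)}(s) -5*pi*csc(pi*s)/(4*s - 4)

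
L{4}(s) 4/s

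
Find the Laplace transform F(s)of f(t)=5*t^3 30/s^4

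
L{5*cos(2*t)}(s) 5*s/(s^2+4)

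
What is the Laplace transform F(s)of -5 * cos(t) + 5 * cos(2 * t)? 5 * s/(s^2 + 4) - 5 * s/(s^2 + 1)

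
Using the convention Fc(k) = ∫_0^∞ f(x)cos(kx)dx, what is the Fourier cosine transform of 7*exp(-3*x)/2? 21/(2*(k^2 + 9))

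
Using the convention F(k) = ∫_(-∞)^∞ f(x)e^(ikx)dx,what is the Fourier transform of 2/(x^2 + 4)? pi*exp(-2*Abs(k))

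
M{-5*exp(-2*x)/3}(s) -5*gamma(s)/(3*2^s)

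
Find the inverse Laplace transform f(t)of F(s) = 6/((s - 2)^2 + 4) 3*exp(2*t)*sin(2*t)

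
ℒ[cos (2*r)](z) z/ (z^2+4)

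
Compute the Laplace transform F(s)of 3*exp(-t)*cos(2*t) 3*(s + 1)/((s + 1)^2 + 4)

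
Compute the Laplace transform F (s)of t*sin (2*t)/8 s/ (2*(s^2 + 4)^2)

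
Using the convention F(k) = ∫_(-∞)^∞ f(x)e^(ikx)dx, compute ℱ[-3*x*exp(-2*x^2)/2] -3*sqrt(2)*I*sqrt(pi)*k*exp(-k^2/8)/16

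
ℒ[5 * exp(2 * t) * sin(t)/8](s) 5/(8 * ((s - 2)^2 + 1))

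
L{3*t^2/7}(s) 6/(7*s^3)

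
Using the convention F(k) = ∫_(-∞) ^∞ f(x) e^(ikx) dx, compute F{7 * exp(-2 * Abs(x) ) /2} 14/(k^2 + 4) 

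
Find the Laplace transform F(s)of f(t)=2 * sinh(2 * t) 4/(s^2-4)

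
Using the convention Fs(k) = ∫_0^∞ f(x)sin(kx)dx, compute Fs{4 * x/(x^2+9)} 2 * pi * exp(-3 * k)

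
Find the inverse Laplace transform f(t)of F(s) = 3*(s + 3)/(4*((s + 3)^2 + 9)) 3*exp(-3*t)*cos(3*t)/4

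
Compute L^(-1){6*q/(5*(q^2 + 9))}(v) 6*cos(3*v)/5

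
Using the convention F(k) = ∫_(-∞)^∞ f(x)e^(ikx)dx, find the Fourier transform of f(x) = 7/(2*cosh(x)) 7*pi/(2*cosh(pi*k/2))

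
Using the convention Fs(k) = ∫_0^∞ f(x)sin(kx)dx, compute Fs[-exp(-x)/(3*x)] -atan(k)/3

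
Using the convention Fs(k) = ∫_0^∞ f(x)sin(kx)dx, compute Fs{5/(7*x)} 5*pi/14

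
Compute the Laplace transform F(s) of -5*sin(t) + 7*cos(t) 7*s/(s^2 + 1) - 5/(s^2 + 1) 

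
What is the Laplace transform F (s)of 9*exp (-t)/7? 9/ (7*(s + 1))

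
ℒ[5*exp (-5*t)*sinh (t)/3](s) 5/ (3*( (s + 5)^2 - 1))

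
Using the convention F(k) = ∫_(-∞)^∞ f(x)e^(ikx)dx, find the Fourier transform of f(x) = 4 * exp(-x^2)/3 4 * sqrt(pi) * exp(-k^2/4)/3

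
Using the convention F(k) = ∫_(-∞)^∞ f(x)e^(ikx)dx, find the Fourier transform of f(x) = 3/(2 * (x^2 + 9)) pi * exp(-3 * Abs(k))/2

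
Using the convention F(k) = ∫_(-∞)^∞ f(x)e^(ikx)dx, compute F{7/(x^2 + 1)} 7*pi*exp(-Abs(k))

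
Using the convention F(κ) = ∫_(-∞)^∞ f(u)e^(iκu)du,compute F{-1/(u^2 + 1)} -pi*exp(-Abs(κ))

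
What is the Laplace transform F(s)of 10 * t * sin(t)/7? 20 * s/(7 * (s^2 + 1)^2)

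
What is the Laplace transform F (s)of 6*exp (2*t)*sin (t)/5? 6/ (5*( (s - 2)^2 + 1))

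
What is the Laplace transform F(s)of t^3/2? 3/s^4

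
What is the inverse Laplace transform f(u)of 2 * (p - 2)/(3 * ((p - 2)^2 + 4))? 2 * exp(2 * u) * cos(2 * u)/3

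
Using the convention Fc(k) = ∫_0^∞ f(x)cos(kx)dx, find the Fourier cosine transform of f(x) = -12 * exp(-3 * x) -36/(k^2 + 9)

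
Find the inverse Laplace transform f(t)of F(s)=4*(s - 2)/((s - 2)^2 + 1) 4*exp(2*t)*cos(t)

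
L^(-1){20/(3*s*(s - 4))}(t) 10*exp(2*t)*sinh(2*t)/3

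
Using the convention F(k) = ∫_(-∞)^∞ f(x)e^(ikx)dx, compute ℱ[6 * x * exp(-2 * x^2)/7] 3 * sqrt(2) * I * sqrt(pi) * k * exp(-k^2/8)/28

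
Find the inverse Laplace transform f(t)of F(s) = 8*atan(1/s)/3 8*sin(t)/(3*t)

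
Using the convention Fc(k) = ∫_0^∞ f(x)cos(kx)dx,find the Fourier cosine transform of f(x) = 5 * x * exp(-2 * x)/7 5 * (4 - k^2)/(7 * (k^2 + 4)^2)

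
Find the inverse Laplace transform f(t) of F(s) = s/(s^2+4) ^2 t * sin(2 * t) /4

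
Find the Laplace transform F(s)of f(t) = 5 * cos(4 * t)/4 5 * s/(4 * (s^2 + 16))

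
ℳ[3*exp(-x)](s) 3*gamma(s)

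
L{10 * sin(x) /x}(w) 10 * atan(1/w) 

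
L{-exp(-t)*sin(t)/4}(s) -1/(4*(s+1)^2+4)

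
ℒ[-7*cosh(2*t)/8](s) -7*s/(8*s^2 - 32)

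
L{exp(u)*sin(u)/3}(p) 1/(3*((p - 1)^2 + 1))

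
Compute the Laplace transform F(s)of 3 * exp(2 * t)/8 3/(8 * (s - 2))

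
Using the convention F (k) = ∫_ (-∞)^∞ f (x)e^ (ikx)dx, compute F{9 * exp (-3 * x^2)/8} 3 * sqrt (3) * sqrt (pi) * exp (-k^2/12)/8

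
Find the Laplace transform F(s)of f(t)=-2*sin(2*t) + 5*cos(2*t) 5*s/(s^2 + 4) - 4/(s^2 + 4)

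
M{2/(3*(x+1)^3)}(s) pi*(s - 2)*(s - 1)/(3*sin(pi*s))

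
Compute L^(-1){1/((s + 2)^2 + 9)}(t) exp(-2*t)*sin(3*t)/3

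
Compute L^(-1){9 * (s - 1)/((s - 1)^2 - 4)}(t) 9 * exp(t) * cosh(2 * t)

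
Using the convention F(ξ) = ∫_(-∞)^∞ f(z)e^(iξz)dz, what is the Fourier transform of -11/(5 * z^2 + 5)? -11 * pi * exp(-Abs(ξ))/5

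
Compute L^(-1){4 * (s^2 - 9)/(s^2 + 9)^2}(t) 4 * t * cos(3 * t)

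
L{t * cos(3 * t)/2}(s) (s^2 - 9)/(2 * (s^2 + 9)^2)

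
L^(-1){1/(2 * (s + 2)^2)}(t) t * exp(-2 * t)/2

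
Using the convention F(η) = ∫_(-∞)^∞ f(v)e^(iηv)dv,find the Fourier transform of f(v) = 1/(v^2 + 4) pi * exp(-2 * Abs(η))/2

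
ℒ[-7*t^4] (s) -168/s^5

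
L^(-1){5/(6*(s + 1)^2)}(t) 5*t*exp(-t)/6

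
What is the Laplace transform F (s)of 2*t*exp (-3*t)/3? 2/ (3*(s + 3)^2)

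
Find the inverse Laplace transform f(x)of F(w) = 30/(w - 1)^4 5*x^3*exp(x)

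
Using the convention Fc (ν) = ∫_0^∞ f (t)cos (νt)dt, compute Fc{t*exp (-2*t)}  (4 - ν^2)/ (ν^2 + 4)^2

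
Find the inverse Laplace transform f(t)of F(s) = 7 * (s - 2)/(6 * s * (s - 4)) 7 * exp(2 * t) * cosh(2 * t)/6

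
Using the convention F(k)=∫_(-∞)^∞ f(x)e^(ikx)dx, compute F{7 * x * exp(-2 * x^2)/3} 7 * sqrt(2) * I * sqrt(pi) * k * exp(-k^2/8)/24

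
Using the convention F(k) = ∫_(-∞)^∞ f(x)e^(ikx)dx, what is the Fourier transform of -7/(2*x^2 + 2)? -7*pi*exp(-Abs(k))/2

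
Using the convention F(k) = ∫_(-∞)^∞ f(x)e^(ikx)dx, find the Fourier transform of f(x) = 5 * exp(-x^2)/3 5 * sqrt(pi) * exp(-k^2/4)/3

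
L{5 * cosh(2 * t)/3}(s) 5 * s/(3 * (s^2 - 4))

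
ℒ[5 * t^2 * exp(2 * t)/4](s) 5/(2 * (s - 2)^3)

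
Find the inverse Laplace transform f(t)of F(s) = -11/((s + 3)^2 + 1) -11 * exp(-3 * t) * sin(t)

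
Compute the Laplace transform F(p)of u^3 6/p^4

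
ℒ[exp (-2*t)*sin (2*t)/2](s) 1/ ( (s + 2)^2 + 4)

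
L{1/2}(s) 1/(2 * s)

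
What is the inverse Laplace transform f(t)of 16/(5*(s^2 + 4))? 8*sin(2*t)/5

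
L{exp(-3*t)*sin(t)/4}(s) 1/(4*((s + 3)^2 + 1))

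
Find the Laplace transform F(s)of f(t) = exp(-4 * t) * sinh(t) 1/((s+4)^2 - 1)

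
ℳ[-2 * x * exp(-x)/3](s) -2 * gamma(s + 1)/3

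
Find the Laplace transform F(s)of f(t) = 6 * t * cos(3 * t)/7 6 * (s^2 - 9)/(7 * (s^2+9)^2)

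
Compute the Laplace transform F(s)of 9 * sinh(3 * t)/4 27/(4 * (s^2 - 9))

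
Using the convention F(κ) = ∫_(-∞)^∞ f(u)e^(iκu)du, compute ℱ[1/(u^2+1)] pi*exp(-Abs(κ))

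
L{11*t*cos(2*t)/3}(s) 11*(s^2-4)/(3*(s^2 + 4)^2)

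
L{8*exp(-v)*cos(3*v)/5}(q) 8*(q + 1)/(5*((q + 1)^2 + 9))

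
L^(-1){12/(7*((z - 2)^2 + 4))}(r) 6*exp(2*r)*sin(2*r)/7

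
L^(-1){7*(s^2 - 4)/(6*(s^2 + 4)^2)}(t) 7*t*cos(2*t)/6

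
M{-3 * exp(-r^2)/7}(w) -3 * gamma(w/2)/14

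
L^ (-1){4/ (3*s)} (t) 4/3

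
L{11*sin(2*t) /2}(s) 11/(s^2 + 4) 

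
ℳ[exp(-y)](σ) gamma(σ)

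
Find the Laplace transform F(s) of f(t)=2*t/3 2/(3*s^2) 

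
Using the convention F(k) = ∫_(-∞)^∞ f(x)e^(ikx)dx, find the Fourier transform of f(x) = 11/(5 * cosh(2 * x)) 11 * pi/(10 * cosh(pi * k/4))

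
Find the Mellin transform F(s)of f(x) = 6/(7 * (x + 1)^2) -6 * pi * (s - 1)/(7 * sin(pi * s))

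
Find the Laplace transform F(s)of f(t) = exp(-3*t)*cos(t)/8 (s + 3)/(8*((s + 3)^2 + 1))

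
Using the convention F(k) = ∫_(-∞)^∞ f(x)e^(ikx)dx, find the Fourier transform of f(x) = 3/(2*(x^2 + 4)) 3*pi*exp(-2*Abs(k))/4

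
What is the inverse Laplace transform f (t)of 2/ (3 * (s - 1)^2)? 2 * t * exp (t)/3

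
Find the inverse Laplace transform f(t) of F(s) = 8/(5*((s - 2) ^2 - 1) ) 8*exp(2*t)*sinh(t) /5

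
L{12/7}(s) 12/(7*s)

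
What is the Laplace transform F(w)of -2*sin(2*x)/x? -2*atan(2/w)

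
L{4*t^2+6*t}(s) 6/s^2+8/s^3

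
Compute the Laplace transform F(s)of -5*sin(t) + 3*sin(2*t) 6/(s^2 + 4) - 5/(s^2 + 1)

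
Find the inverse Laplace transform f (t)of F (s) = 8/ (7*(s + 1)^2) 8*t*exp (-t)/7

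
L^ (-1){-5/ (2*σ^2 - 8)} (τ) -5*sinh (2*τ)/4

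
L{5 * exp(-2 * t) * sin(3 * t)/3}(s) 5/((s + 2)^2 + 9)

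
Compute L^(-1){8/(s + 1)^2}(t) 8*t*exp(-t)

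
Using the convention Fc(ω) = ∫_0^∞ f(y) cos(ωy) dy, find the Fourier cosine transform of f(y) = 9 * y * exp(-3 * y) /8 9 * (9 - ω^2) /(8 * (ω^2 + 9) ^2) 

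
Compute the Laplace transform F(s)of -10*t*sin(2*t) -40*s/(s^2 + 4)^2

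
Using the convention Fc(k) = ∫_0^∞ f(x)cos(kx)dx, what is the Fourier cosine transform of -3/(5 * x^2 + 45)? -pi * exp(-3 * k)/10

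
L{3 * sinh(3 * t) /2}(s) 9/(2 * (s^2 - 9) ) 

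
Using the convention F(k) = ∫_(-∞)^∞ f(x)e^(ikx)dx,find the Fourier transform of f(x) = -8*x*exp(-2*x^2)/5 -sqrt(2)*I*sqrt(pi)*k*exp(-k^2/8)/5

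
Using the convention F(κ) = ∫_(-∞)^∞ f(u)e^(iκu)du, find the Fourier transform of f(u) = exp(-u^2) sqrt(pi) * exp(-κ^2/4)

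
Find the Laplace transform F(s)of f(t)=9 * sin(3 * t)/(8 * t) 9 * atan(3/s)/8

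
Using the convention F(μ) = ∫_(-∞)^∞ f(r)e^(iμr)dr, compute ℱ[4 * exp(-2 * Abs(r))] 16/(μ^2+4)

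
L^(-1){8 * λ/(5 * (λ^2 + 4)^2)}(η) 2 * η * sin(2 * η)/5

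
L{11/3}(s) 11/(3 * s)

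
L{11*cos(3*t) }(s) 11*s/(s^2 + 9) 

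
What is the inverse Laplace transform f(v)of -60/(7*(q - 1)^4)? -10*v^3*exp(v)/7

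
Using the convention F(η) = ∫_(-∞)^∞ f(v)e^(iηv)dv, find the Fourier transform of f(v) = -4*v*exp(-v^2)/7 -2*I*sqrt(pi)*η*exp(-η^2/4)/7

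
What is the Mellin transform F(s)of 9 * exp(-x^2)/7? 9 * gamma(s/2)/14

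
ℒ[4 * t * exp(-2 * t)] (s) 4/(s+2)^2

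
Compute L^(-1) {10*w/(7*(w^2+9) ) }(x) 10*cos(3*x) /7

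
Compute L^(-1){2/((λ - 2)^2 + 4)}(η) exp(2*η)*sin(2*η)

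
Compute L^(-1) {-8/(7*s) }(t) -8/7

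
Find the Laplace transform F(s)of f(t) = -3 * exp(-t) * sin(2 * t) -6/((s+1)^2+4)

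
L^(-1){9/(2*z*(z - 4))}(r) 9*exp(2*r)*sinh(2*r)/4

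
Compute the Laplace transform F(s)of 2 2/s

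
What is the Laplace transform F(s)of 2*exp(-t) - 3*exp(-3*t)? 2/(s + 1) - 3/(s + 3)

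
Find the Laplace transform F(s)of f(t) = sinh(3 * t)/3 1/(s^2-9)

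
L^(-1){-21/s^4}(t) -7*t^3/2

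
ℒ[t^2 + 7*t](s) 7/s^2 + 2/s^3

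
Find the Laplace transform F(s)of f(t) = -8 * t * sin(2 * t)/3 -32 * s/(3 * (s^2 + 4)^2)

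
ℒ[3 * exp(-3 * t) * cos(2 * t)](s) 3 * (s + 3)/((s + 3)^2 + 4)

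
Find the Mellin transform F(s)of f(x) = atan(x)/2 -pi*sec(pi*s/2)/(4*s)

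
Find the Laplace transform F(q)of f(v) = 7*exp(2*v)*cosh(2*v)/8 7*(q - 2)/(8*q*(q - 4))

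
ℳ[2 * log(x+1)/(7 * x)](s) -2 * pi * csc(pi * s)/(7 * s - 7)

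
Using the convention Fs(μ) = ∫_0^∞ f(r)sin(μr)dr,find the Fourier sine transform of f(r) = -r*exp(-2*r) -4*μ/(μ^2 + 4)^2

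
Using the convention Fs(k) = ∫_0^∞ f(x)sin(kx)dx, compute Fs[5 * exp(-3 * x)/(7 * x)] 5 * atan(k/3)/7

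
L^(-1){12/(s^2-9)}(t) 4*sinh(3*t)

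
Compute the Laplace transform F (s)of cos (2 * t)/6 s/ (6 * (s^2 + 4))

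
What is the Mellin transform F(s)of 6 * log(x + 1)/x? -6 * pi * csc(pi * s)/(s - 1)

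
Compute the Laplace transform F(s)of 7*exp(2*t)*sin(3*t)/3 7/((s - 2)^2 + 9)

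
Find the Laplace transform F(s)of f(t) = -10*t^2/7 -20/(7*s^3)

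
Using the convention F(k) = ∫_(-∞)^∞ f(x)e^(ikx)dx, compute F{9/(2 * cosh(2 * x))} 9 * pi/(4 * cosh(pi * k/4))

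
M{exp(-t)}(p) gamma(p)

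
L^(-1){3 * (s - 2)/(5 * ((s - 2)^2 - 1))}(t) 3 * exp(2 * t) * cosh(t)/5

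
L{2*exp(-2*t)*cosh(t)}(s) 2*(s + 2)/((s + 2)^2 - 1)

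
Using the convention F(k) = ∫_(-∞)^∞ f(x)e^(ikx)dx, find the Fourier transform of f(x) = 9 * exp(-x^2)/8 9 * sqrt(pi) * exp(-k^2/4)/8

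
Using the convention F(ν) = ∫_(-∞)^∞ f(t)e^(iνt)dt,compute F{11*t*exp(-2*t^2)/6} 11*sqrt(2)*I*sqrt(pi)*ν*exp(-ν^2/8)/48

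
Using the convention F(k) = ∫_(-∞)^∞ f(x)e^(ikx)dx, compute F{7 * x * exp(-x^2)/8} 7 * I * sqrt(pi) * k * exp(-k^2/4)/16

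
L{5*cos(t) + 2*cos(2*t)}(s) 2*s/(s^2 + 4) + 5*s/(s^2 + 1)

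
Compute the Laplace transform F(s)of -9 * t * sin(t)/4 -9 * s/(2 * (s^2 + 1)^2)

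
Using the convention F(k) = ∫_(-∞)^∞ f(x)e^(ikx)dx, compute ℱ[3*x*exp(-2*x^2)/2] 3*sqrt(2)*I*sqrt(pi)*k*exp(-k^2/8)/16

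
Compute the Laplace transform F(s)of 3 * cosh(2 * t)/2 3 * s/(2 * (s^2 - 4))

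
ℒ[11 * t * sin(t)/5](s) 22 * s/(5 * (s^2 + 1)^2)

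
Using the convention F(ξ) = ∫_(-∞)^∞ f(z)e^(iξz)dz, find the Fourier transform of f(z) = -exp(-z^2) -sqrt(pi) * exp(-ξ^2/4)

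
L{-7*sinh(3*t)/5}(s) -21/(5*s^2 - 45)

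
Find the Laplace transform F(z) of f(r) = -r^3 -6/z^4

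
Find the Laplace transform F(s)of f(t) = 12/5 12/(5*s)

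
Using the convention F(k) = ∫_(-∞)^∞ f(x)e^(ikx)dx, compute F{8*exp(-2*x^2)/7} 4*sqrt(2)*sqrt(pi)*exp(-k^2/8)/7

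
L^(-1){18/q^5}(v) 3 * v^4/4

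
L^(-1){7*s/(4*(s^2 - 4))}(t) 7*cosh(2*t)/4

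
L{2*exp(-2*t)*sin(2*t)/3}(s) 4/(3*((s + 2)^2 + 4))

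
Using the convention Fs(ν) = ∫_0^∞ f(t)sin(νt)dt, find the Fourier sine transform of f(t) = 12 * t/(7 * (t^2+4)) 6 * pi * exp(-2 * ν)/7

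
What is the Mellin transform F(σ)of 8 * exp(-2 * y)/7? 2^(3 - σ) * gamma(σ)/7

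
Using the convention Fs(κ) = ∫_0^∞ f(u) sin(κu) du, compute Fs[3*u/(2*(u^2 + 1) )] 3*pi*exp(-κ) /4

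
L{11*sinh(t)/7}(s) 11/(7*(s^2-1))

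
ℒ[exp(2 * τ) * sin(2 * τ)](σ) 2/((σ - 2)^2+4)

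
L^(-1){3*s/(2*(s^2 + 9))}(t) 3*cos(3*t)/2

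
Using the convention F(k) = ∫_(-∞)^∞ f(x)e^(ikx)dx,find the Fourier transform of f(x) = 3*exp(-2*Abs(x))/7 12/(7*(k^2 + 4))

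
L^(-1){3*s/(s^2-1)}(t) 3*cosh(t)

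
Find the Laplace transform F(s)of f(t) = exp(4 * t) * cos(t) (s - 4)/((s - 4)^2 + 1)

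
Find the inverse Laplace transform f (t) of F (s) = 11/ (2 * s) 11/2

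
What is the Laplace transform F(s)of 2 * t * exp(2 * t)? 2/(s - 2)^2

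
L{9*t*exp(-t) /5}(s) 9/(5*(s + 1) ^2) 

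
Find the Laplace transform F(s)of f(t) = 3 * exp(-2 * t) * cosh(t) 3 * (s+2)/((s+2)^2 - 1)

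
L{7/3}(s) 7/(3*s) 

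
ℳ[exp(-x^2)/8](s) gamma(s/2)/16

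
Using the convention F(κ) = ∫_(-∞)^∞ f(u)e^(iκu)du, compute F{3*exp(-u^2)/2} 3*sqrt(pi)*exp(-κ^2/4)/2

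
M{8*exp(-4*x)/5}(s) 2^(3 - 2*s)*gamma(s)/5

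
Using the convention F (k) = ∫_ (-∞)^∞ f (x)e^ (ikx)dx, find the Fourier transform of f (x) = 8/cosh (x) 8 * pi/cosh (pi * k/2)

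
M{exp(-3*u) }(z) gamma(z) /3^z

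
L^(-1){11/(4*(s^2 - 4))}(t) 11*sinh(2*t)/8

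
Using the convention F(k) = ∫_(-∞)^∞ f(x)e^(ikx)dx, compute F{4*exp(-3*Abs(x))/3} 8/(k^2 + 9)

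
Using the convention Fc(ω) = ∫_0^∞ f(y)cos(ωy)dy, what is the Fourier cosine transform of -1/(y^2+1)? -pi*exp(-ω)/2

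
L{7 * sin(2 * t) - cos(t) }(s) 14/(s^2 + 4) - s/(s^2 + 1) 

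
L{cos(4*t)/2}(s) s/(2*(s^2 + 16))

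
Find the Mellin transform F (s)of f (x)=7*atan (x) -7*pi*sec (pi*s/2)/ (2*s)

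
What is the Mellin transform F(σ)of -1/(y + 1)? -pi * csc(pi * σ)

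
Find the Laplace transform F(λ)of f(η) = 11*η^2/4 11/(2*λ^3)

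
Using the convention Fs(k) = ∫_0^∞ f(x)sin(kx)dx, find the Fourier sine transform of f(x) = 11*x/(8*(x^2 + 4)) 11*pi*exp(-2*k)/16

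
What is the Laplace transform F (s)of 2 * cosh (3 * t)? 2 * s/ (s^2-9)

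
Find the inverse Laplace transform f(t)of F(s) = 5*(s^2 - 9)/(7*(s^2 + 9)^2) 5*t*cos(3*t)/7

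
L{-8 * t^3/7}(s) -48/(7 * s^4)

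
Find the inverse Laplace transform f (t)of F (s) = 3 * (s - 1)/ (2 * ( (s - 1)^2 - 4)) 3 * exp (t) * cosh (2 * t)/2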